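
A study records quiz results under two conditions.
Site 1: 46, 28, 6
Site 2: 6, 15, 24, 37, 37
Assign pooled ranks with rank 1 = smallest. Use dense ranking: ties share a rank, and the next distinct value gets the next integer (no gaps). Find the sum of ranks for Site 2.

16

Sorted (ascending): 6, 6, 15, 24, 28, 37, 37, 46
The 2 values of 6 share dense rank 1.
The 2 values of 37 share dense rank 5.
Remaining distinct values take the next consecutive integers.
Site 2 values → pooled ranks: 6→1, 15→2, 24→3, 37→5, 37→5
Rank sum = 1 + 2 + 3 + 5 + 5 = 16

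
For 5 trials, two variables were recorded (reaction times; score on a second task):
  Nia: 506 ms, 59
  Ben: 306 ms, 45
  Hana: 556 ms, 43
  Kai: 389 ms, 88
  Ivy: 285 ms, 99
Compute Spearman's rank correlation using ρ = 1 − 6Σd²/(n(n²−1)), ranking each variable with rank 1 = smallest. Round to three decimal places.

Ranks of variable 1: 4, 2, 5, 3, 1
Ranks of variable 2: 3, 2, 1, 4, 5
d = r₁ − r₂: 1, 0, 4, -1, -4
d²: 1, 0, 16, 1, 16; Σd² = 34
ρ = 1 − 6·34/(5·24) = 1 − 204/120 = -0.700

-0.700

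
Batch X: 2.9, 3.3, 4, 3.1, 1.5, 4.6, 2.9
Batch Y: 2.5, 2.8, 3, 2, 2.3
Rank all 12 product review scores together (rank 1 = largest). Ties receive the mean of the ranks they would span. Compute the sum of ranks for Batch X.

35

Sorted (descending): 4.6, 4, 3.3, 3.1, 3, 2.9, 2.9, 2.8, 2.5, 2.3, 2, 1.5
The 2 values of 2.9 occupy positions 6–7 → average rank (6+7)/2 = 6.5.
Batch X values → pooled ranks: 2.9→6.5, 3.3→3, 4→2, 3.1→4, 1.5→12, 4.6→1, 2.9→6.5
Rank sum = 6.5 + 3 + 2 + 4 + 12 + 1 + 6.5 = 35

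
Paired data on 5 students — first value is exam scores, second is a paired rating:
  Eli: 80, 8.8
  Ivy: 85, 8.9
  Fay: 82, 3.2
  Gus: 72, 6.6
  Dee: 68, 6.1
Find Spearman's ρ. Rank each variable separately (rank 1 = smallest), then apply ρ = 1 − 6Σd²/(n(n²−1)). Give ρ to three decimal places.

0.400

Ranks of variable 1: 3, 5, 4, 2, 1
Ranks of variable 2: 4, 5, 1, 3, 2
d = r₁ − r₂: -1, 0, 3, -1, -1
d²: 1, 0, 9, 1, 1; Σd² = 12
ρ = 1 − 6·12/(5·24) = 1 − 72/120 = 0.400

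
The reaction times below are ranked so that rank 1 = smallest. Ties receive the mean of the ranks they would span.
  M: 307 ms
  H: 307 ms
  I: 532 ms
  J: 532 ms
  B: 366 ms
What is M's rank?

Sorted (ascending): 307, 307, 366, 532, 532
The 2 values of 307 occupy positions 1–2 → average rank (1+2)/2 = 1.5.
The 2 values of 532 occupy positions 4–5 → average rank (4+5)/2 = 4.5.
M has value 307 ms → rank 1.5.

1.5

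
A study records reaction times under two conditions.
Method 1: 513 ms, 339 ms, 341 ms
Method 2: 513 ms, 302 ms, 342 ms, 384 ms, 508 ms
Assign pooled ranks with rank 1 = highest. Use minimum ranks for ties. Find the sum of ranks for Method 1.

Sorted (descending): 513, 513, 508, 384, 342, 341, 339, 302
The 2 values of 513 occupy positions 1–2 → each gets rank 1.
Method 1 values → pooled ranks: 513→1, 339→7, 341→6
Rank sum = 1 + 7 + 6 = 14

14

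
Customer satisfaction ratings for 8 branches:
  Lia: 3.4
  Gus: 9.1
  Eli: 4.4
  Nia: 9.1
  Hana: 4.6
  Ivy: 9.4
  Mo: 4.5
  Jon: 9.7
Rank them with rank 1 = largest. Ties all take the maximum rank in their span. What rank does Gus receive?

4

Sorted (descending): 9.7, 9.4, 9.1, 9.1, 4.6, 4.5, 4.4, 3.4
The 2 values of 9.1 occupy positions 3–4 → each gets rank 4.
Gus has value 9.1 → rank 4.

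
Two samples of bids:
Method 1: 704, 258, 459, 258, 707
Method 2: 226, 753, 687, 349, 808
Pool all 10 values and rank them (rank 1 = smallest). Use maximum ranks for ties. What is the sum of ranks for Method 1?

Sorted (ascending): 226, 258, 258, 349, 459, 687, 704, 707, 753, 808
The 2 values of 258 occupy positions 2–3 → each gets rank 3.
Method 1 values → pooled ranks: 704→7, 258→3, 459→5, 258→3, 707→8
Rank sum = 7 + 3 + 5 + 3 + 8 = 26

26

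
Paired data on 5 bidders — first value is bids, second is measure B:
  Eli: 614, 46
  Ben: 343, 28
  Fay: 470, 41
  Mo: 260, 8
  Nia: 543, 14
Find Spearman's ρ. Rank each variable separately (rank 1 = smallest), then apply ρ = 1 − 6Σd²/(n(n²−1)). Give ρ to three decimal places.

Ranks of variable 1: 5, 2, 3, 1, 4
Ranks of variable 2: 5, 3, 4, 1, 2
d = r₁ − r₂: 0, -1, -1, 0, 2
d²: 0, 1, 1, 0, 4; Σd² = 6
ρ = 1 − 6·6/(5·24) = 1 − 36/120 = 0.700

0.700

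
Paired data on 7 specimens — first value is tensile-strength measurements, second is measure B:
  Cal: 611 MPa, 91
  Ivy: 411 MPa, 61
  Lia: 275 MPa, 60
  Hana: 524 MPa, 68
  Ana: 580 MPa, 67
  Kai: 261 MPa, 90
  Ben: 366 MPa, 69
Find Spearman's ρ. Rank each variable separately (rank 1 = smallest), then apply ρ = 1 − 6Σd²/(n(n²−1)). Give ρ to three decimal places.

0.214

Ranks of variable 1: 7, 4, 2, 5, 6, 1, 3
Ranks of variable 2: 7, 2, 1, 4, 3, 6, 5
d = r₁ − r₂: 0, 2, 1, 1, 3, -5, -2
d²: 0, 4, 1, 1, 9, 25, 4; Σd² = 44
ρ = 1 − 6·44/(7·48) = 1 − 264/336 = 0.214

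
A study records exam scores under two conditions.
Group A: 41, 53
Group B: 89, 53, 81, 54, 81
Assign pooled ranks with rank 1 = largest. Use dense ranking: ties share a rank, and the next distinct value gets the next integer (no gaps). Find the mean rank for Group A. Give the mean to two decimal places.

Sorted (descending): 89, 81, 81, 54, 53, 53, 41
The 2 values of 81 share dense rank 2.
The 2 values of 53 share dense rank 4.
Remaining distinct values take the next consecutive integers.
Group A values → pooled ranks: 41→5, 53→4
Mean rank = (5 + 4) / 2 = 4.50

4.50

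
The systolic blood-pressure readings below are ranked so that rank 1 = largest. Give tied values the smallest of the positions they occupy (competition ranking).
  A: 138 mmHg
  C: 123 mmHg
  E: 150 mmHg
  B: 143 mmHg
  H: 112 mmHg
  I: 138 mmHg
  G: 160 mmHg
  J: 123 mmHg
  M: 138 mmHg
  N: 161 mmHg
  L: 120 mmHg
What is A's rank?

Sorted (descending): 161, 160, 150, 143, 138, 138, 138, 123, 123, 120, 112
The 3 values of 138 occupy positions 5–7 → each gets rank 5.
The 2 values of 123 occupy positions 8–9 → each gets rank 8.
A has value 138 mmHg → rank 5.

5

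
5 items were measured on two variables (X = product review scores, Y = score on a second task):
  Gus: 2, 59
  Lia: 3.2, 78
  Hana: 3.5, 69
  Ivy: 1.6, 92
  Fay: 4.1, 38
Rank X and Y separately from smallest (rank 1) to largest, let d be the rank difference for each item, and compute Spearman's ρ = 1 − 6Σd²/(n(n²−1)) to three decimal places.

Ranks of variable 1: 2, 3, 4, 1, 5
Ranks of variable 2: 2, 4, 3, 5, 1
d = r₁ − r₂: 0, -1, 1, -4, 4
d²: 0, 1, 1, 16, 16; Σd² = 34
ρ = 1 − 6·34/(5·24) = 1 − 204/120 = -0.700

-0.700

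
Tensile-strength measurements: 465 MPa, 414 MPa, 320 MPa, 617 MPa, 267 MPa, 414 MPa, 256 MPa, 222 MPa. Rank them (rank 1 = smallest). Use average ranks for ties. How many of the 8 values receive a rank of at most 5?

Sorted (ascending): 222, 256, 267, 320, 414, 414, 465, 617
The 2 values of 414 occupy positions 5–6 → average rank (5+6)/2 = 5.5.
Ranks ≤ 5: {1, 2, 3, 4} → 4 values.

4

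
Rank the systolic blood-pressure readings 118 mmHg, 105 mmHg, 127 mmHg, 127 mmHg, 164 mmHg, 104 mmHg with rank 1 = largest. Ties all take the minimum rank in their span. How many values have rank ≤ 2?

Sorted (descending): 164, 127, 127, 118, 105, 104
The 2 values of 127 occupy positions 2–3 → each gets rank 2.
Ranks ≤ 2: {1, 2, 2} → 3 values.

3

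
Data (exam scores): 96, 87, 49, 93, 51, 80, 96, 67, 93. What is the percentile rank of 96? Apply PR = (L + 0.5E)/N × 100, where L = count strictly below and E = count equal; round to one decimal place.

88.9

N = 9.
Strictly below 96: 7. Equal to 96: 2.
PR = (7 + 0.5·2)/9 × 100 = 88.9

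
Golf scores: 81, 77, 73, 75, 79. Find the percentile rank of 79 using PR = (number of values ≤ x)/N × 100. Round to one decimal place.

N = 5.
Strictly below 79: 3. Equal to 79: 1.
PR = 4/5 × 100 = 80.0

80.0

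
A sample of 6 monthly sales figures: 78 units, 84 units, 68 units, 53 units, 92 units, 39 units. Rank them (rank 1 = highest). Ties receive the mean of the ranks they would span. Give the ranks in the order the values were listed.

Sorted (descending): 92, 84, 78, 68, 53, 39
No ties — each value takes its position as its rank.

3, 2, 4, 5, 1, 6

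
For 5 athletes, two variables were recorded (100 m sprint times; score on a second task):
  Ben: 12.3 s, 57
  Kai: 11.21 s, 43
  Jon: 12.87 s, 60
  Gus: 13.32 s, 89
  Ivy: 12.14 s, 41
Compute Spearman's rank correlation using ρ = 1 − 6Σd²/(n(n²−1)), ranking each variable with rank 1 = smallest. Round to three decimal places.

0.900

Ranks of variable 1: 3, 1, 4, 5, 2
Ranks of variable 2: 3, 2, 4, 5, 1
d = r₁ − r₂: 0, -1, 0, 0, 1
d²: 0, 1, 0, 0, 1; Σd² = 2
ρ = 1 − 6·2/(5·24) = 1 − 12/120 = 0.900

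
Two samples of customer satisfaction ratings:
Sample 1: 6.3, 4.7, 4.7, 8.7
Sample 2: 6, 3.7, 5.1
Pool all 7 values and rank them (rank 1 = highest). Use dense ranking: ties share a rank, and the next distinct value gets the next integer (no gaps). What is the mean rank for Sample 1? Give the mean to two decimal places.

3.25

Sorted (descending): 8.7, 6.3, 6, 5.1, 4.7, 4.7, 3.7
The 2 values of 4.7 share dense rank 5.
Remaining distinct values take the next consecutive integers.
Sample 1 values → pooled ranks: 6.3→2, 4.7→5, 4.7→5, 8.7→1
Mean rank = (2 + 5 + 5 + 1) / 4 = 3.25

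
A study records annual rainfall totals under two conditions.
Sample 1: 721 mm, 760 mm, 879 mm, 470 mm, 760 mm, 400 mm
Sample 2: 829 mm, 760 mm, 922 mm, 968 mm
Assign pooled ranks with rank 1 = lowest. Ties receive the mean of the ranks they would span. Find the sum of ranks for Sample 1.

24

Sorted (ascending): 400, 470, 721, 760, 760, 760, 829, 879, 922, 968
The 3 values of 760 occupy positions 4–6 → average rank 5.
Sample 1 values → pooled ranks: 721→3, 760→5, 879→8, 470→2, 760→5, 400→1
Rank sum = 3 + 5 + 8 + 2 + 5 + 1 = 24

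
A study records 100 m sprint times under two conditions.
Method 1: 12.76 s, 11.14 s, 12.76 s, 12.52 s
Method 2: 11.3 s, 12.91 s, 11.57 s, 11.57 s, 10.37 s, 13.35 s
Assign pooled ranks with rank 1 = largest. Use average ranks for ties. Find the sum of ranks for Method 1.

Sorted (descending): 13.35, 12.91, 12.76, 12.76, 12.52, 11.57, 11.57, 11.3, 11.14, 10.37
The 2 values of 12.76 occupy positions 3–4 → average rank (3+4)/2 = 3.5.
The 2 values of 11.57 occupy positions 6–7 → average rank (6+7)/2 = 6.5.
Method 1 values → pooled ranks: 12.76→3.5, 11.14→9, 12.76→3.5, 12.52→5
Rank sum = 3.5 + 9 + 3.5 + 5 = 21

21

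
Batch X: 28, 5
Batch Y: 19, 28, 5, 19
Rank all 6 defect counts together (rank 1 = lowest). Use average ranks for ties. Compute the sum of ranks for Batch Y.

14

Sorted (ascending): 5, 5, 19, 19, 28, 28
The 2 values of 5 occupy positions 1–2 → average rank (1+2)/2 = 1.5.
The 2 values of 19 occupy positions 3–4 → average rank (3+4)/2 = 3.5.
The 2 values of 28 occupy positions 5–6 → average rank (5+6)/2 = 5.5.
Batch Y values → pooled ranks: 19→3.5, 28→5.5, 5→1.5, 19→3.5
Rank sum = 3.5 + 5.5 + 1.5 + 3.5 = 14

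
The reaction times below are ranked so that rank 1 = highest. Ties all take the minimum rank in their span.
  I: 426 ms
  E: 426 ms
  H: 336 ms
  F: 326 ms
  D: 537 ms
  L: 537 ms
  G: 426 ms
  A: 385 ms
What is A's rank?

6

Sorted (descending): 537, 537, 426, 426, 426, 385, 336, 326
The 2 values of 537 occupy positions 1–2 → each gets rank 1.
The 3 values of 426 occupy positions 3–5 → each gets rank 3.
A has value 385 ms → rank 6.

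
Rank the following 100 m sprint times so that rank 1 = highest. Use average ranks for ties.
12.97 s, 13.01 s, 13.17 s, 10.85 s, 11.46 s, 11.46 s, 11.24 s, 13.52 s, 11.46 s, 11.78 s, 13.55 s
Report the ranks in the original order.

Sorted (descending): 13.55, 13.52, 13.17, 13.01, 12.97, 11.78, 11.46, 11.46, 11.46, 11.24, 10.85
The 3 values of 11.46 occupy positions 7–9 → average rank 8.

5, 4, 3, 11, 8, 8, 10, 2, 8, 6, 1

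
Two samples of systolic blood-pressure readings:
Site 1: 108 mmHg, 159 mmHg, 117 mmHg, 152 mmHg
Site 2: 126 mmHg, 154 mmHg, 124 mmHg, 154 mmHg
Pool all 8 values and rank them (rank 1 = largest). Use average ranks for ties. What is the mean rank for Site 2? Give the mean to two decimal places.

Sorted (descending): 159, 154, 154, 152, 126, 124, 117, 108
The 2 values of 154 occupy positions 2–3 → average rank (2+3)/2 = 2.5.
Site 2 values → pooled ranks: 126→5, 154→2.5, 124→6, 154→2.5
Mean rank = (5 + 2.5 + 6 + 2.5) / 4 = 4.00

4.00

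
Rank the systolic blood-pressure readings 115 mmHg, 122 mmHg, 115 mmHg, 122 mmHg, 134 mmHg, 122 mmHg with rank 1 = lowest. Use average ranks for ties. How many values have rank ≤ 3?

2

Sorted (ascending): 115, 115, 122, 122, 122, 134
The 2 values of 115 occupy positions 1–2 → average rank (1+2)/2 = 1.5.
The 3 values of 122 occupy positions 3–5 → average rank 4.
Ranks ≤ 3: {1.5, 1.5} → 2 values.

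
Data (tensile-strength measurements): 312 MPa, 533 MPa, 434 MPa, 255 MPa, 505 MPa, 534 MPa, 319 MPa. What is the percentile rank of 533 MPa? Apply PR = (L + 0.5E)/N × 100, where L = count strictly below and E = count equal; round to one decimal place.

N = 7.
Strictly below 533: 5. Equal to 533: 1.
PR = (5 + 0.5·1)/7 × 100 = 78.6

78.6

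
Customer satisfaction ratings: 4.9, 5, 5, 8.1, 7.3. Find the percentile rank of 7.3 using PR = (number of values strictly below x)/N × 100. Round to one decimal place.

60.0

N = 5.
Strictly below 7.3: 3. Equal to 7.3: 1.
PR = 3/5 × 100 = 60.0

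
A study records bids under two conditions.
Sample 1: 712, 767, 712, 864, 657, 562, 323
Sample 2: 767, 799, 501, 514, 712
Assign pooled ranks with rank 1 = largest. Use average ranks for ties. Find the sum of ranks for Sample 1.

Sorted (descending): 864, 799, 767, 767, 712, 712, 712, 657, 562, 514, 501, 323
The 2 values of 767 occupy positions 3–4 → average rank (3+4)/2 = 3.5.
The 3 values of 712 occupy positions 5–7 → average rank 6.
Sample 1 values → pooled ranks: 712→6, 767→3.5, 712→6, 864→1, 657→8, 562→9, 323→12
Rank sum = 6 + 3.5 + 6 + 1 + 8 + 9 + 12 = 45.5

45.5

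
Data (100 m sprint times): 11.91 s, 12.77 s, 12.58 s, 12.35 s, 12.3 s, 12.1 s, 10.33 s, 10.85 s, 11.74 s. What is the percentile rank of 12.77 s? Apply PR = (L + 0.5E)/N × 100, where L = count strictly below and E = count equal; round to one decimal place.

94.4

N = 9.
Strictly below 12.77: 8. Equal to 12.77: 1.
PR = (8 + 0.5·1)/9 × 100 = 94.4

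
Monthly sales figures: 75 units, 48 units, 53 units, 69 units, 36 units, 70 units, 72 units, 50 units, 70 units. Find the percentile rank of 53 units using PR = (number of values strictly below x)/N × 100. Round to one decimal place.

N = 9.
Strictly below 53: 3. Equal to 53: 1.
PR = 3/9 × 100 = 33.3

33.3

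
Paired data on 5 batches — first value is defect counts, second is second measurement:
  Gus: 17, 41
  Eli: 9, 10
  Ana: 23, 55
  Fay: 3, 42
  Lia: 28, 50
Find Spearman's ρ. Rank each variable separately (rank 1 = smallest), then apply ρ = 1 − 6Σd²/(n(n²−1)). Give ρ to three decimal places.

Ranks of variable 1: 3, 2, 4, 1, 5
Ranks of variable 2: 2, 1, 5, 3, 4
d = r₁ − r₂: 1, 1, -1, -2, 1
d²: 1, 1, 1, 4, 1; Σd² = 8
ρ = 1 − 6·8/(5·24) = 1 − 48/120 = 0.600

0.600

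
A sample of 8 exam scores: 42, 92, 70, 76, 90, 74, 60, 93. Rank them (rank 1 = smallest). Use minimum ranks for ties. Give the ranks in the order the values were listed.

1, 7, 3, 5, 6, 4, 2, 8

Sorted (ascending): 42, 60, 70, 74, 76, 90, 92, 93
No ties — each value takes its position as its rank.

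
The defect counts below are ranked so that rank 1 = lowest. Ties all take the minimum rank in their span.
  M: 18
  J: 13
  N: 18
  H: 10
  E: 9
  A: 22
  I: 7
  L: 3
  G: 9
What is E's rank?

3

Sorted (ascending): 3, 7, 9, 9, 10, 13, 18, 18, 22
The 2 values of 9 occupy positions 3–4 → each gets rank 3.
The 2 values of 18 occupy positions 7–8 → each gets rank 7.
E has value 9 → rank 3.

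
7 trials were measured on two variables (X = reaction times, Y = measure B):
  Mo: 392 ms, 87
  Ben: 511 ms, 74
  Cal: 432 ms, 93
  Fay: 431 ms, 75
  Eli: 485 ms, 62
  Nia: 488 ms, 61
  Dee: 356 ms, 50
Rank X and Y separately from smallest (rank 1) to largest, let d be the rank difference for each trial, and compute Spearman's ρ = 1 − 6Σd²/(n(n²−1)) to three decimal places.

-0.036

Ranks of variable 1: 2, 7, 4, 3, 5, 6, 1
Ranks of variable 2: 6, 4, 7, 5, 3, 2, 1
d = r₁ − r₂: -4, 3, -3, -2, 2, 4, 0
d²: 16, 9, 9, 4, 4, 16, 0; Σd² = 58
ρ = 1 − 6·58/(7·48) = 1 − 348/336 = -0.036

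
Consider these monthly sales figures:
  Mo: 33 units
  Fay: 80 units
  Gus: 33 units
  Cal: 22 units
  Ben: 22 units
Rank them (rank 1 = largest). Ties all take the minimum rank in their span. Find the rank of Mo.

Sorted (descending): 80, 33, 33, 22, 22
The 2 values of 33 occupy positions 2–3 → each gets rank 2.
The 2 values of 22 occupy positions 4–5 → each gets rank 4.
Mo has value 33 units → rank 2.

2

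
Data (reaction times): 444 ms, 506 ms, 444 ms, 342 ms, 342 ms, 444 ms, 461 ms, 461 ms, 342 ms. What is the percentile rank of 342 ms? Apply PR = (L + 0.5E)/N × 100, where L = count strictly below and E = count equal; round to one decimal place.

16.7

N = 9.
Strictly below 342: 0. Equal to 342: 3.
PR = (0 + 0.5·3)/9 × 100 = 16.7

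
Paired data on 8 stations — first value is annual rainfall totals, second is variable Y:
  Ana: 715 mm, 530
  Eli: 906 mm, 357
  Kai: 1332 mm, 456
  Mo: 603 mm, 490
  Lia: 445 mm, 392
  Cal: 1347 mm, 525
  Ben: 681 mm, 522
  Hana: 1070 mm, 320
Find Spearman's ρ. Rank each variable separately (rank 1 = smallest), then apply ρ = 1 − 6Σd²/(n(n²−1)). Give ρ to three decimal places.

0.024

Ranks of variable 1: 4, 5, 7, 2, 1, 8, 3, 6
Ranks of variable 2: 8, 2, 4, 5, 3, 7, 6, 1
d = r₁ − r₂: -4, 3, 3, -3, -2, 1, -3, 5
d²: 16, 9, 9, 9, 4, 1, 9, 25; Σd² = 82
ρ = 1 − 6·82/(8·63) = 1 − 492/504 = 0.024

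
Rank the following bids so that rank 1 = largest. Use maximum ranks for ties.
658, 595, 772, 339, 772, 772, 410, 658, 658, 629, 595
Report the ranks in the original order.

6, 9, 3, 11, 3, 3, 10, 6, 6, 7, 9

Sorted (descending): 772, 772, 772, 658, 658, 658, 629, 595, 595, 410, 339
The 3 values of 772 occupy positions 1–3 → each gets rank 3.
The 3 values of 658 occupy positions 4–6 → each gets rank 6.
The 2 values of 595 occupy positions 8–9 → each gets rank 9.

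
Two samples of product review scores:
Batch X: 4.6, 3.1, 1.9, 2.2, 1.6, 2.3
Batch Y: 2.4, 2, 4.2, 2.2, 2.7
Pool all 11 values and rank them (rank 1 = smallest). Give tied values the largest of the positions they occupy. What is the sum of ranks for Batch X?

34

Sorted (ascending): 1.6, 1.9, 2, 2.2, 2.2, 2.3, 2.4, 2.7, 3.1, 4.2, 4.6
The 2 values of 2.2 occupy positions 4–5 → each gets rank 5.
Batch X values → pooled ranks: 4.6→11, 3.1→9, 1.9→2, 2.2→5, 1.6→1, 2.3→6
Rank sum = 11 + 9 + 2 + 5 + 1 + 6 = 34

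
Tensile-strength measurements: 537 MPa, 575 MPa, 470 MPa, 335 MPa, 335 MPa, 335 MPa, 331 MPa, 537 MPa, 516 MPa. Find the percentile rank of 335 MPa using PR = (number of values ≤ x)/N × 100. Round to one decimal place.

N = 9.
Strictly below 335: 1. Equal to 335: 3.
PR = 4/9 × 100 = 44.4

44.4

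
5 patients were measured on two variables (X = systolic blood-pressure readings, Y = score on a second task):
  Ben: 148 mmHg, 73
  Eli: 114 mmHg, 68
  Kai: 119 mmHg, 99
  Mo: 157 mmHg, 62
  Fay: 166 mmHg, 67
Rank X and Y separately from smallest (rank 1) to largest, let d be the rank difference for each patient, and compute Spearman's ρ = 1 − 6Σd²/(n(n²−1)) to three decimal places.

Ranks of variable 1: 3, 1, 2, 4, 5
Ranks of variable 2: 4, 3, 5, 1, 2
d = r₁ − r₂: -1, -2, -3, 3, 3
d²: 1, 4, 9, 9, 9; Σd² = 32
ρ = 1 − 6·32/(5·24) = 1 − 192/120 = -0.600

-0.600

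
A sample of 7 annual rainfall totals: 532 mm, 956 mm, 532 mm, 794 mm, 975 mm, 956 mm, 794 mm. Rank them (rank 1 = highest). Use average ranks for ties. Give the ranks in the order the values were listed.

Sorted (descending): 975, 956, 956, 794, 794, 532, 532
The 2 values of 956 occupy positions 2–3 → average rank (2+3)/2 = 2.5.
The 2 values of 794 occupy positions 4–5 → average rank (4+5)/2 = 4.5.
The 2 values of 532 occupy positions 6–7 → average rank (6+7)/2 = 6.5.

6.5, 2.5, 6.5, 4.5, 1, 2.5, 4.5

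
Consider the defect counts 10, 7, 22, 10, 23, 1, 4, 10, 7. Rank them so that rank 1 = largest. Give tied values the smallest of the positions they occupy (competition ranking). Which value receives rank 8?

Sorted (descending): 23, 22, 10, 10, 10, 7, 7, 4, 1
The 3 values of 10 occupy positions 3–5 → each gets rank 3.
The 2 values of 7 occupy positions 6–7 → each gets rank 6.
Rank 8 → value 4.

4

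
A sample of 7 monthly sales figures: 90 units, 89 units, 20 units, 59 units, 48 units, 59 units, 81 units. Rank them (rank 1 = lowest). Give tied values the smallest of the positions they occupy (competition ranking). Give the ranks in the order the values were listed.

Sorted (ascending): 20, 48, 59, 59, 81, 89, 90
The 2 values of 59 occupy positions 3–4 → each gets rank 3.

7, 6, 1, 3, 2, 3, 5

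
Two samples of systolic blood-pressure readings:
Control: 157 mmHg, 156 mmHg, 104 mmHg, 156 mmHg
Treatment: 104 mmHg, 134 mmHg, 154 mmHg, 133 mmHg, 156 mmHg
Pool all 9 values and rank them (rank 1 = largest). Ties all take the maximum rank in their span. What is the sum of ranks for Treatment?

31

Sorted (descending): 157, 156, 156, 156, 154, 134, 133, 104, 104
The 3 values of 156 occupy positions 2–4 → each gets rank 4.
The 2 values of 104 occupy positions 8–9 → each gets rank 9.
Treatment values → pooled ranks: 104→9, 134→6, 154→5, 133→7, 156→4
Rank sum = 9 + 6 + 5 + 7 + 4 = 31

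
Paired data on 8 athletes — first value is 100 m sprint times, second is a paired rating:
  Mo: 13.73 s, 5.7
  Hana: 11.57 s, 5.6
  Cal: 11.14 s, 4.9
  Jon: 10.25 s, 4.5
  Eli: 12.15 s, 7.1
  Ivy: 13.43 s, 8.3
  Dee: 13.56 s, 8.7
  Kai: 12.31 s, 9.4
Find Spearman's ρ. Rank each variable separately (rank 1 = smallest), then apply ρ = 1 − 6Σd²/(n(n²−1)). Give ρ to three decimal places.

Ranks of variable 1: 8, 3, 2, 1, 4, 6, 7, 5
Ranks of variable 2: 4, 3, 2, 1, 5, 6, 7, 8
d = r₁ − r₂: 4, 0, 0, 0, -1, 0, 0, -3
d²: 16, 0, 0, 0, 1, 0, 0, 9; Σd² = 26
ρ = 1 − 6·26/(8·63) = 1 − 156/504 = 0.690

0.690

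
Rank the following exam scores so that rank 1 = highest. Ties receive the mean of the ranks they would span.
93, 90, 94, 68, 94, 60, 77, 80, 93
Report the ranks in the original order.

3.5, 5, 1.5, 8, 1.5, 9, 7, 6, 3.5

Sorted (descending): 94, 94, 93, 93, 90, 80, 77, 68, 60
The 2 values of 94 occupy positions 1–2 → average rank (1+2)/2 = 1.5.
The 2 values of 93 occupy positions 3–4 → average rank (3+4)/2 = 3.5.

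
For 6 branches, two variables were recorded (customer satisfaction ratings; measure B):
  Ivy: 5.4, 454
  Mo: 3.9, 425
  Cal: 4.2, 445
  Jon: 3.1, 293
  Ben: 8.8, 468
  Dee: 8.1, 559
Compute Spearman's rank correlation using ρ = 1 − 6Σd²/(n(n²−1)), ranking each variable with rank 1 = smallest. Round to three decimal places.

Ranks of variable 1: 4, 2, 3, 1, 6, 5
Ranks of variable 2: 4, 2, 3, 1, 5, 6
d = r₁ − r₂: 0, 0, 0, 0, 1, -1
d²: 0, 0, 0, 0, 1, 1; Σd² = 2
ρ = 1 − 6·2/(6·35) = 1 − 12/210 = 0.943

0.943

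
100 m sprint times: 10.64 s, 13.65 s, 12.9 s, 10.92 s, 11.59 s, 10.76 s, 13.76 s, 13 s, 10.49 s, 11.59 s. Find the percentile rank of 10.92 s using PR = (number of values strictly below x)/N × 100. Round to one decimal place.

N = 10.
Strictly below 10.92: 3. Equal to 10.92: 1.
PR = 3/10 × 100 = 30.0

30.0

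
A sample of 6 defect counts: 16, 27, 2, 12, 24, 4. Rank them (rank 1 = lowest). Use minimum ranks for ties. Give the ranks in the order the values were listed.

4, 6, 1, 3, 5, 2

Sorted (ascending): 2, 4, 12, 16, 24, 27
No ties — each value takes its position as its rank.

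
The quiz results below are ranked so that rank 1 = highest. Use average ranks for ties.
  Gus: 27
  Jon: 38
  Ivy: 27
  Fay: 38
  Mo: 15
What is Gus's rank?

3.5

Sorted (descending): 38, 38, 27, 27, 15
The 2 values of 38 occupy positions 1–2 → average rank (1+2)/2 = 1.5.
The 2 values of 27 occupy positions 3–4 → average rank (3+4)/2 = 3.5.
Gus has value 27 → rank 3.5.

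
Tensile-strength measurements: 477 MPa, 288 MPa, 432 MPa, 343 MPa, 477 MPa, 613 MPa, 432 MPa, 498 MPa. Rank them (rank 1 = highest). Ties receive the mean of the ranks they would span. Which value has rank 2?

498

Sorted (descending): 613, 498, 477, 477, 432, 432, 343, 288
The 2 values of 477 occupy positions 3–4 → average rank (3+4)/2 = 3.5.
The 2 values of 432 occupy positions 5–6 → average rank (5+6)/2 = 5.5.
Rank 2 → value 498.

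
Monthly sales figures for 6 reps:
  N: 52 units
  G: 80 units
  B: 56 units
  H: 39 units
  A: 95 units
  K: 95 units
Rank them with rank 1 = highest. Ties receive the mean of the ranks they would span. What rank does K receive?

Sorted (descending): 95, 95, 80, 56, 52, 39
The 2 values of 95 occupy positions 1–2 → average rank (1+2)/2 = 1.5.
K has value 95 units → rank 1.5.

1.5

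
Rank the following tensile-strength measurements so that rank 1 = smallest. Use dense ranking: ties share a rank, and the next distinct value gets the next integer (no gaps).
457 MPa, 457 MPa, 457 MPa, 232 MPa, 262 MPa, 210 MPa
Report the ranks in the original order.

Sorted (ascending): 210, 232, 262, 457, 457, 457
The 3 values of 457 share dense rank 4.
Remaining distinct values take the next consecutive integers.

4, 4, 4, 2, 3, 1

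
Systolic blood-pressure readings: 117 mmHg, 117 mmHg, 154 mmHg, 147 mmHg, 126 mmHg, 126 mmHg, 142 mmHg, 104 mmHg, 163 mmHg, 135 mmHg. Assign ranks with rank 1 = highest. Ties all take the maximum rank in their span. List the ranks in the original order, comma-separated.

9, 9, 2, 3, 7, 7, 4, 10, 1, 5

Sorted (descending): 163, 154, 147, 142, 135, 126, 126, 117, 117, 104
The 2 values of 126 occupy positions 6–7 → each gets rank 7.
The 2 values of 117 occupy positions 8–9 → each gets rank 9.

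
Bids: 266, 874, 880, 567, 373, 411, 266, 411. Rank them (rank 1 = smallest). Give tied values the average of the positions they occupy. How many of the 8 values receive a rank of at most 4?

Sorted (ascending): 266, 266, 373, 411, 411, 567, 874, 880
The 2 values of 266 occupy positions 1–2 → average rank (1+2)/2 = 1.5.
The 2 values of 411 occupy positions 4–5 → average rank (4+5)/2 = 4.5.
Ranks ≤ 4: {1.5, 1.5, 3} → 3 values.

3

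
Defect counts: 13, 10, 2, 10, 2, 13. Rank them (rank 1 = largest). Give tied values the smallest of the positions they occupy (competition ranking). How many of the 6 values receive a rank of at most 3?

4

Sorted (descending): 13, 13, 10, 10, 2, 2
The 2 values of 13 occupy positions 1–2 → each gets rank 1.
The 2 values of 10 occupy positions 3–4 → each gets rank 3.
The 2 values of 2 occupy positions 5–6 → each gets rank 5.
Ranks ≤ 3: {1, 1, 3, 3} → 4 values.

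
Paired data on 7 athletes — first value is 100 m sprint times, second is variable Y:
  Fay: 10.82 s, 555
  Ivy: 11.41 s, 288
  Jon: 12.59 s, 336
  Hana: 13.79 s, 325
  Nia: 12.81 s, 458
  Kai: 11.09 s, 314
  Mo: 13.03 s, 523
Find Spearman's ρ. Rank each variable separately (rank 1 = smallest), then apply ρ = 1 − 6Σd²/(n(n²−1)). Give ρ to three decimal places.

0.000

Ranks of variable 1: 1, 3, 4, 7, 5, 2, 6
Ranks of variable 2: 7, 1, 4, 3, 5, 2, 6
d = r₁ − r₂: -6, 2, 0, 4, 0, 0, 0
d²: 36, 4, 0, 16, 0, 0, 0; Σd² = 56
ρ = 1 − 6·56/(7·48) = 1 − 336/336 = 0.000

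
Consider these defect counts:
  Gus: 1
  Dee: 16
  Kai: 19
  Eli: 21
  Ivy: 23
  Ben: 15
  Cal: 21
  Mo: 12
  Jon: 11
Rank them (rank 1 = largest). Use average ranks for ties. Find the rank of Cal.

2.5

Sorted (descending): 23, 21, 21, 19, 16, 15, 12, 11, 1
The 2 values of 21 occupy positions 2–3 → average rank (2+3)/2 = 2.5.
Cal has value 21 → rank 2.5.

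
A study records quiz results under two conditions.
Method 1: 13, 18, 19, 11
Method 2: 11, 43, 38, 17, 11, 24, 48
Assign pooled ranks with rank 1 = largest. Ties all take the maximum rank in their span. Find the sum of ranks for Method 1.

Sorted (descending): 48, 43, 38, 24, 19, 18, 17, 13, 11, 11, 11
The 3 values of 11 occupy positions 9–11 → each gets rank 11.
Method 1 values → pooled ranks: 13→8, 18→6, 19→5, 11→11
Rank sum = 8 + 6 + 5 + 11 = 30

30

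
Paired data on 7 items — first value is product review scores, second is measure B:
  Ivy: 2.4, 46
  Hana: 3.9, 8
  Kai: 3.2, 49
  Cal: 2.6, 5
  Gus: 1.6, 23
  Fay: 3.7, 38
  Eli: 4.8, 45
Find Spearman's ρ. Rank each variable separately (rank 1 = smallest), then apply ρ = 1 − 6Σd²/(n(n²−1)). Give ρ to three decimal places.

Ranks of variable 1: 2, 6, 4, 3, 1, 5, 7
Ranks of variable 2: 6, 2, 7, 1, 3, 4, 5
d = r₁ − r₂: -4, 4, -3, 2, -2, 1, 2
d²: 16, 16, 9, 4, 4, 1, 4; Σd² = 54
ρ = 1 − 6·54/(7·48) = 1 − 324/336 = 0.036

0.036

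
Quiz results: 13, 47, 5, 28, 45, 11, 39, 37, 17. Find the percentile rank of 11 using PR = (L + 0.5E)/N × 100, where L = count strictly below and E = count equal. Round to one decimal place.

16.7

N = 9.
Strictly below 11: 1. Equal to 11: 1.
PR = (1 + 0.5·1)/9 × 100 = 16.7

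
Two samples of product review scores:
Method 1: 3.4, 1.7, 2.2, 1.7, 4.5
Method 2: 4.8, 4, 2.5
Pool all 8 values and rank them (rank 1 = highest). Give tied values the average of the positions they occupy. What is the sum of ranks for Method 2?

Sorted (descending): 4.8, 4.5, 4, 3.4, 2.5, 2.2, 1.7, 1.7
The 2 values of 1.7 occupy positions 7–8 → average rank (7+8)/2 = 7.5.
Method 2 values → pooled ranks: 4.8→1, 4→3, 2.5→5
Rank sum = 1 + 3 + 5 = 9

9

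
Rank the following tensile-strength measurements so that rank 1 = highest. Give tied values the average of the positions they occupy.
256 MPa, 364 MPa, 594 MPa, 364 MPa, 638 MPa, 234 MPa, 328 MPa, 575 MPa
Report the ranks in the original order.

Sorted (descending): 638, 594, 575, 364, 364, 328, 256, 234
The 2 values of 364 occupy positions 4–5 → average rank (4+5)/2 = 4.5.

7, 4.5, 2, 4.5, 1, 8, 6, 3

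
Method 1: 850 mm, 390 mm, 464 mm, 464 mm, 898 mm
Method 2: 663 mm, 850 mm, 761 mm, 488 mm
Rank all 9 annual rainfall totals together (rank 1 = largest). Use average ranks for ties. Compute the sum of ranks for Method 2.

17.5

Sorted (descending): 898, 850, 850, 761, 663, 488, 464, 464, 390
The 2 values of 850 occupy positions 2–3 → average rank (2+3)/2 = 2.5.
The 2 values of 464 occupy positions 7–8 → average rank (7+8)/2 = 7.5.
Method 2 values → pooled ranks: 663→5, 850→2.5, 761→4, 488→6
Rank sum = 5 + 2.5 + 4 + 6 = 17.5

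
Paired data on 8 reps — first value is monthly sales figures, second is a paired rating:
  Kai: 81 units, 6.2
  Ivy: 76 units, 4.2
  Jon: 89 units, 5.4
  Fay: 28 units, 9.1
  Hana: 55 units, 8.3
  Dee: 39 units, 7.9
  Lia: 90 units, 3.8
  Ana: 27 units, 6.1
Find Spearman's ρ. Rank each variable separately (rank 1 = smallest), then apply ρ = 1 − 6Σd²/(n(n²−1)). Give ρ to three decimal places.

-0.643

Ranks of variable 1: 6, 5, 7, 2, 4, 3, 8, 1
Ranks of variable 2: 5, 2, 3, 8, 7, 6, 1, 4
d = r₁ − r₂: 1, 3, 4, -6, -3, -3, 7, -3
d²: 1, 9, 16, 36, 9, 9, 49, 9; Σd² = 138
ρ = 1 − 6·138/(8·63) = 1 − 828/504 = -0.643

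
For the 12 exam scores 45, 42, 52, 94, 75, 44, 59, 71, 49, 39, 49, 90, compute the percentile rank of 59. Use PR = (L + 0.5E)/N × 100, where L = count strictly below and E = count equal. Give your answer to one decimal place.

62.5

N = 12.
Strictly below 59: 7. Equal to 59: 1.
PR = (7 + 0.5·1)/12 × 100 = 62.5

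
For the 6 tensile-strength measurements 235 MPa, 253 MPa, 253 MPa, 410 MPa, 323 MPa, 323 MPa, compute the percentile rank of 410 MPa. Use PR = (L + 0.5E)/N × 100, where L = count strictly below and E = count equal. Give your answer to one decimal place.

91.7

N = 6.
Strictly below 410: 5. Equal to 410: 1.
PR = (5 + 0.5·1)/6 × 100 = 91.7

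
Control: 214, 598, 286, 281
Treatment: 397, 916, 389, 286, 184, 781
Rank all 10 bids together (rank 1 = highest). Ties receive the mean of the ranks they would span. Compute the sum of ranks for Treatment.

28.5

Sorted (descending): 916, 781, 598, 397, 389, 286, 286, 281, 214, 184
The 2 values of 286 occupy positions 6–7 → average rank (6+7)/2 = 6.5.
Treatment values → pooled ranks: 397→4, 916→1, 389→5, 286→6.5, 184→10, 781→2
Rank sum = 4 + 1 + 5 + 6.5 + 10 + 2 = 28.5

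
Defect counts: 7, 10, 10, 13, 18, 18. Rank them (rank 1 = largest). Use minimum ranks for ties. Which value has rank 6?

Sorted (descending): 18, 18, 13, 10, 10, 7
The 2 values of 18 occupy positions 1–2 → each gets rank 1.
The 2 values of 10 occupy positions 4–5 → each gets rank 4.
Rank 6 → value 7.

7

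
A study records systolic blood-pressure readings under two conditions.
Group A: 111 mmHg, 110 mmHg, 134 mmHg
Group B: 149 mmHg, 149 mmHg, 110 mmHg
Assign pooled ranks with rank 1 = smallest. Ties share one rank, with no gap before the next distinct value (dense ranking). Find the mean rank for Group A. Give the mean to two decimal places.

2.00

Sorted (ascending): 110, 110, 111, 134, 149, 149
The 2 values of 110 share dense rank 1.
The 2 values of 149 share dense rank 4.
Remaining distinct values take the next consecutive integers.
Group A values → pooled ranks: 111→2, 110→1, 134→3
Mean rank = (2 + 1 + 3) / 3 = 2.00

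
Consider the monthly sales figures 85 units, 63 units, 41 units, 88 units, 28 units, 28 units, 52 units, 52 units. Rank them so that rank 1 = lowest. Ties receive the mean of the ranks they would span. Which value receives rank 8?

88

Sorted (ascending): 28, 28, 41, 52, 52, 63, 85, 88
The 2 values of 28 occupy positions 1–2 → average rank (1+2)/2 = 1.5.
The 2 values of 52 occupy positions 4–5 → average rank (4+5)/2 = 4.5.
Rank 8 → value 88.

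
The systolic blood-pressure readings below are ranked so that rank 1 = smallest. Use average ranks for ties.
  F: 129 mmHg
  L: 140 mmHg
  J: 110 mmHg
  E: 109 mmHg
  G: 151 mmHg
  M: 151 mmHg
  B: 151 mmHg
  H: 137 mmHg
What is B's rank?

Sorted (ascending): 109, 110, 129, 137, 140, 151, 151, 151
The 3 values of 151 occupy positions 6–8 → average rank 7.
B has value 151 mmHg → rank 7.

7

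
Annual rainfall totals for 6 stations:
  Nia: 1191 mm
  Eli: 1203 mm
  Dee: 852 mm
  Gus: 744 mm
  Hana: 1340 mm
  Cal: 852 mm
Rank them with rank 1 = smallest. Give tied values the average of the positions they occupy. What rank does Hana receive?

Sorted (ascending): 744, 852, 852, 1191, 1203, 1340
The 2 values of 852 occupy positions 2–3 → average rank (2+3)/2 = 2.5.
Hana has value 1340 mm → rank 6.

6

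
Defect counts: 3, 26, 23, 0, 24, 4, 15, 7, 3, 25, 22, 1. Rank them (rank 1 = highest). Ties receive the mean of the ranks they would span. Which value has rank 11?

1

Sorted (descending): 26, 25, 24, 23, 22, 15, 7, 4, 3, 3, 1, 0
The 2 values of 3 occupy positions 9–10 → average rank (9+10)/2 = 9.5.
Rank 11 → value 1.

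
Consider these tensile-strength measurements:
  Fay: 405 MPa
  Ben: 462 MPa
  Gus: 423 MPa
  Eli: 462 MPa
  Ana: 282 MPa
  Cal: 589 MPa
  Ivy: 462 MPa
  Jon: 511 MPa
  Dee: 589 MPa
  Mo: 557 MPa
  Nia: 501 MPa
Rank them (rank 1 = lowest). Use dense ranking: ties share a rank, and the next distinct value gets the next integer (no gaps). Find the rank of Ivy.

Sorted (ascending): 282, 405, 423, 462, 462, 462, 501, 511, 557, 589, 589
The 3 values of 462 share dense rank 4.
The 2 values of 589 share dense rank 8.
Remaining distinct values take the next consecutive integers.
Ivy has value 462 MPa → rank 4.

4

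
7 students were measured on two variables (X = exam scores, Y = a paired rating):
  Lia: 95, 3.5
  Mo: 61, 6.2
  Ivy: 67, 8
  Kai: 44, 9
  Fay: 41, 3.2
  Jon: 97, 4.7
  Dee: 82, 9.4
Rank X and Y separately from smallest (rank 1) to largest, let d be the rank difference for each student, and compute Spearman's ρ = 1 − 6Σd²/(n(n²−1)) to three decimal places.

0.036

Ranks of variable 1: 6, 3, 4, 2, 1, 7, 5
Ranks of variable 2: 2, 4, 5, 6, 1, 3, 7
d = r₁ − r₂: 4, -1, -1, -4, 0, 4, -2
d²: 16, 1, 1, 16, 0, 16, 4; Σd² = 54
ρ = 1 − 6·54/(7·48) = 1 − 324/336 = 0.036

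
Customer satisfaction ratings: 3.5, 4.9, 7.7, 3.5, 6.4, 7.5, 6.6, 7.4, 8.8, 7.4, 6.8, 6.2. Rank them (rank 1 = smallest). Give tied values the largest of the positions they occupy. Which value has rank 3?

4.9

Sorted (ascending): 3.5, 3.5, 4.9, 6.2, 6.4, 6.6, 6.8, 7.4, 7.4, 7.5, 7.7, 8.8
The 2 values of 3.5 occupy positions 1–2 → each gets rank 2.
The 2 values of 7.4 occupy positions 8–9 → each gets rank 9.
Rank 3 → value 4.9.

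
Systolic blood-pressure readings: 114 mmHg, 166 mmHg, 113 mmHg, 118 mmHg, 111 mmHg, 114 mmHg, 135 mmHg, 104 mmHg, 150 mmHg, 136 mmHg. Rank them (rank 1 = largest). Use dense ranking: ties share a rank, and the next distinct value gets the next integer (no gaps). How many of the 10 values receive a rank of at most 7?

8

Sorted (descending): 166, 150, 136, 135, 118, 114, 114, 113, 111, 104
The 2 values of 114 share dense rank 6.
Remaining distinct values take the next consecutive integers.
Ranks ≤ 7: {1, 2, 3, 4, 5, 6, 6, 7} → 8 values.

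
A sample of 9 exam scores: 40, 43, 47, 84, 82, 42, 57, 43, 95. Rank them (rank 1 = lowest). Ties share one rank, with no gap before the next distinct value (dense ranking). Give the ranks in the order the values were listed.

Sorted (ascending): 40, 42, 43, 43, 47, 57, 82, 84, 95
The 2 values of 43 share dense rank 3.
Remaining distinct values take the next consecutive integers.

1, 3, 4, 7, 6, 2, 5, 3, 8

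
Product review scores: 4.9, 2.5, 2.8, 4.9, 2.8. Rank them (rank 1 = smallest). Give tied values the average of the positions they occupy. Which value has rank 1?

Sorted (ascending): 2.5, 2.8, 2.8, 4.9, 4.9
The 2 values of 2.8 occupy positions 2–3 → average rank (2+3)/2 = 2.5.
The 2 values of 4.9 occupy positions 4–5 → average rank (4+5)/2 = 4.5.
Rank 1 → value 2.5.

2.5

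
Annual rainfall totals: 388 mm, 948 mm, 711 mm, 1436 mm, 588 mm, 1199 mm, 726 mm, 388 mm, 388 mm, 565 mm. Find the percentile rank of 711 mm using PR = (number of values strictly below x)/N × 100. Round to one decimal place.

N = 10.
Strictly below 711: 5. Equal to 711: 1.
PR = 5/10 × 100 = 50.0

50.0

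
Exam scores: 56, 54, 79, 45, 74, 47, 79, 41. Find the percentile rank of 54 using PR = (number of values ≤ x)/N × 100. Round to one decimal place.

N = 8.
Strictly below 54: 3. Equal to 54: 1.
PR = 4/8 × 100 = 50.0

50.0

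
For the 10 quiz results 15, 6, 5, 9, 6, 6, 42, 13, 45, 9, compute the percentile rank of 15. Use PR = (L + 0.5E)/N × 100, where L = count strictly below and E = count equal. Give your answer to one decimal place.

75.0

N = 10.
Strictly below 15: 7. Equal to 15: 1.
PR = (7 + 0.5·1)/10 × 100 = 75.0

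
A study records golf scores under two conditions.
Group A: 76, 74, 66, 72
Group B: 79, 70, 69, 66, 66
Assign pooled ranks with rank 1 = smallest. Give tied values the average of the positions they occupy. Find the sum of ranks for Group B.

Sorted (ascending): 66, 66, 66, 69, 70, 72, 74, 76, 79
The 3 values of 66 occupy positions 1–3 → average rank 2.
Group B values → pooled ranks: 79→9, 70→5, 69→4, 66→2, 66→2
Rank sum = 9 + 5 + 4 + 2 + 2 = 22

22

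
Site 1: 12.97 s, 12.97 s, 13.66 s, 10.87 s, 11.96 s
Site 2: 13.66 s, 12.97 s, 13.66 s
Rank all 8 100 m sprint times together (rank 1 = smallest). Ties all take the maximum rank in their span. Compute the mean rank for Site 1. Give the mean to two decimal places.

4.20

Sorted (ascending): 10.87, 11.96, 12.97, 12.97, 12.97, 13.66, 13.66, 13.66
The 3 values of 12.97 occupy positions 3–5 → each gets rank 5.
The 3 values of 13.66 occupy positions 6–8 → each gets rank 8.
Site 1 values → pooled ranks: 12.97→5, 12.97→5, 13.66→8, 10.87→1, 11.96→2
Mean rank = (5 + 5 + 8 + 1 + 2) / 5 = 4.20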